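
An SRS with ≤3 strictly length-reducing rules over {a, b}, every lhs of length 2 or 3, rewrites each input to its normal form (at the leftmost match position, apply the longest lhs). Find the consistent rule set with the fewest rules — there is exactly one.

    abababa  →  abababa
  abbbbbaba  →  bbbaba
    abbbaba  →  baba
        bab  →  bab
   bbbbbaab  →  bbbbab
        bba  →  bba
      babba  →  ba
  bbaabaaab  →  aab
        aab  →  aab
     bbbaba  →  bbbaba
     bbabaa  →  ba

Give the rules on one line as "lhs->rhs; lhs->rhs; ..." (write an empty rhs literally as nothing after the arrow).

  | abababa
  | abbbbbaba => bbbaba
  | abbbaba => baba
  | bab

abb->; baa->a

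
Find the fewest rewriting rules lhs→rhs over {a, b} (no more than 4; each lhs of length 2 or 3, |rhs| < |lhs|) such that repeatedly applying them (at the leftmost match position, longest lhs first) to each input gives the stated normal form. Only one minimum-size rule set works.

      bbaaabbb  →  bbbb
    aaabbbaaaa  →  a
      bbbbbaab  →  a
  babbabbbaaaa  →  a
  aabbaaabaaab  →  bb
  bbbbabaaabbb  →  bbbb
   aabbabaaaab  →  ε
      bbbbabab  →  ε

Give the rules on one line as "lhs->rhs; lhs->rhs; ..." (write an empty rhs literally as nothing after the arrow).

aaa->b; ab->; ba->a

  | bbaaabbb => baaabbb => aaabbb => bbbb
  | aaabbbaaaa => bbbbaaaa => bbbaaaa => bbaaaa => baaaa => aaaa => ba => a
  | bbbbbaab => bbbbaab => bbbaab => bbaab => baab => aab => a
  | babbabbbaaaa => abbabbbaaaa => babbbaaaa => abbbaaaa => bbaaaa => baaaa => aaaa => ba => a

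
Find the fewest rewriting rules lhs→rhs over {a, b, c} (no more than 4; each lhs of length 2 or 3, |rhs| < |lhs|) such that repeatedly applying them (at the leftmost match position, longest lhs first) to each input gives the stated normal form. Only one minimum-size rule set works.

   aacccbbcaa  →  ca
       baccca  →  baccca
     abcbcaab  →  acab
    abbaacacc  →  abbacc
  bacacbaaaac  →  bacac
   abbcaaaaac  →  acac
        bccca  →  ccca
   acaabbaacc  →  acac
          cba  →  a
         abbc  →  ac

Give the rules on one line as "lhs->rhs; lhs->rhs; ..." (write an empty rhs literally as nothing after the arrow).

  | aacccbbcaa => ccbbcaa => cbcaa => caa => ca
  | baccca
  | abcbcaab => acbcaab => acaab => acab
  | abbaacacc => abbacc

aac->; bc->c; caa->ca; cb->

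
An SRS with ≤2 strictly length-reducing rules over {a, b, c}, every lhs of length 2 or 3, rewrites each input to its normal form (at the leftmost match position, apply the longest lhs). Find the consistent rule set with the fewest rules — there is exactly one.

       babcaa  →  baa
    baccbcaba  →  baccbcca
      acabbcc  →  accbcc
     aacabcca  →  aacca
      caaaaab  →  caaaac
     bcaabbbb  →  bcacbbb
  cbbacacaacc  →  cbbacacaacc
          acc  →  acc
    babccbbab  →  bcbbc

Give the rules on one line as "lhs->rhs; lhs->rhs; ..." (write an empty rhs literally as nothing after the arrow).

  | babcaa => baa
  | baccbcaba => baccbcca
  | acabbcc => accbcc
  | aacabcca => aacca

ab->c; abc->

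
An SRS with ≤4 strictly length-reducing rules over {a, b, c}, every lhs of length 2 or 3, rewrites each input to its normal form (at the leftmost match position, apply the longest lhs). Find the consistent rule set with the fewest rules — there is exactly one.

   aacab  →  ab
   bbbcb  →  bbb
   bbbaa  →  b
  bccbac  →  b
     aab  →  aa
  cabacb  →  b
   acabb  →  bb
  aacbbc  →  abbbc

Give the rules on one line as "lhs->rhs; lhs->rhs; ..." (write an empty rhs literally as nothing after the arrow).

aab->aa; ac->b; ba->; cb->

  | aacab => abab => ab
  | bbbcb => bbb
  | bbbaa => bba => b
  | bccbac => bcac => bcb => b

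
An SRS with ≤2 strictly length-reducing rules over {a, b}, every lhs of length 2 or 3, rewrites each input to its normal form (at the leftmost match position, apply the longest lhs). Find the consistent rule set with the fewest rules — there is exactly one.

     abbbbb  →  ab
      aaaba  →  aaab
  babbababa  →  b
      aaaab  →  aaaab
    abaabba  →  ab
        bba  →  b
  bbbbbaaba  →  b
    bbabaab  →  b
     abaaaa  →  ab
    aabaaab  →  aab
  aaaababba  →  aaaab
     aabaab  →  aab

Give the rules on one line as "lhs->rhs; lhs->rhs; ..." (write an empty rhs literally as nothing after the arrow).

ba->b; bb->b

  | abbbbb => abbbb => abbb => abb => ab
  | aaaba => aaab
  | babbababa => bbbababa => bbababa => bababa => bbaba => baba => bba => ba => b
  | aaaab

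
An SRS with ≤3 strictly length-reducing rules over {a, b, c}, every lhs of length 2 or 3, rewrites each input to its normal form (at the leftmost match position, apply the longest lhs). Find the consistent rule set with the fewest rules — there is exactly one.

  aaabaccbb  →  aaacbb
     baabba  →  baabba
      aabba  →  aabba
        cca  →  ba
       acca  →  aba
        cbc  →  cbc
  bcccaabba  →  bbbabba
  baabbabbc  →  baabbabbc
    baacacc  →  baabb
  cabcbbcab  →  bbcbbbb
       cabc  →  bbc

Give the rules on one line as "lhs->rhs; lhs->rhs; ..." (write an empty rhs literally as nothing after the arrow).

  | aaabaccbb => aaacbb
  | baabba
  | aabba
  | cca => ba

bac->; ca->b; cc->b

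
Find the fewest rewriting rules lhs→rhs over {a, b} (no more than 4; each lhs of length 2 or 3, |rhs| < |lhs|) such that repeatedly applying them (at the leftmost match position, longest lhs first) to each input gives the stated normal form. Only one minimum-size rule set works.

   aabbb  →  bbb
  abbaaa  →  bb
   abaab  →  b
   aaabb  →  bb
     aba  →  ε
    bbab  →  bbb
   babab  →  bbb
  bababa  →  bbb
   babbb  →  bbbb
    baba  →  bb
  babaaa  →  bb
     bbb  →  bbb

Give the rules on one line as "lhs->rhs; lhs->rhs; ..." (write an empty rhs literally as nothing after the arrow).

ab->b; aba->; ba->b

  | aabbb => abbb => bbb
  | abbaaa => bbaaa => bbaa => bba => bb
  | abaab => ab => b
  | aaabb => aabb => abb => bb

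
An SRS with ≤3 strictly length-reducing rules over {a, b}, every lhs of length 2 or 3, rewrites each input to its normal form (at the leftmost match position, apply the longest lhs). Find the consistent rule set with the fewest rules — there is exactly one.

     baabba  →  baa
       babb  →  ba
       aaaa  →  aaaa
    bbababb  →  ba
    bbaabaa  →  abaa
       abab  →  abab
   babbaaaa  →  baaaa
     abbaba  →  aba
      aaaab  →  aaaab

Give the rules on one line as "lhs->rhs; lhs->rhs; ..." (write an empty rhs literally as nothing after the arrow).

  | baabba => baa
  | babb => ba
  | aaaa
  | bbababb => babb => ba

bb->; bba->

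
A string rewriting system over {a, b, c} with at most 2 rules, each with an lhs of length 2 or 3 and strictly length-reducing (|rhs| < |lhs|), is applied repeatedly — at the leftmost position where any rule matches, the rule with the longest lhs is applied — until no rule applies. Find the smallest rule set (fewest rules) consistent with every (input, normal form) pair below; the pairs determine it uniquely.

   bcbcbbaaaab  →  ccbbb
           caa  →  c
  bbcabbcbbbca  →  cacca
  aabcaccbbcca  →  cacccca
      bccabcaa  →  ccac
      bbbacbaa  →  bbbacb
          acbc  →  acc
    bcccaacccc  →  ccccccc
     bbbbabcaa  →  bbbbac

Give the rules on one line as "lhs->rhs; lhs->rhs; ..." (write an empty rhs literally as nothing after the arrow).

aa->; bc->c

  | bcbcbbaaaab => cbcbbaaaab => ccbbaaaab => ccbbaab => ccbbb
  | caa => c
  | bbcabbcbbbca => bcabbcbbbca => cabbcbbbca => cabcbbbca => cacbbbca => cacbbca => cacbca => cacca
  | aabcaccbbcca => bcaccbbcca => caccbbcca => caccbcca => cacccca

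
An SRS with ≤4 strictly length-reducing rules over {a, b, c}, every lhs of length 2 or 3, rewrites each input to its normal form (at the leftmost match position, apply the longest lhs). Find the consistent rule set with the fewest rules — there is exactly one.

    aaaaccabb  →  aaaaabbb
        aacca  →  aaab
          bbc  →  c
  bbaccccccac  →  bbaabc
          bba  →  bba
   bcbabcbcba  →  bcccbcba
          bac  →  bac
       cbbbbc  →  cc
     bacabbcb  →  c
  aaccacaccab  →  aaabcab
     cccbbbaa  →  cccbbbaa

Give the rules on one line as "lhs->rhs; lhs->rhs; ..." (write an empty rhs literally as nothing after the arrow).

  | aaaaccabb => aaaaabbb
  | aacca => aaab
  | bbc => c
  | bbaccccccac => bbaccccabc => bbaccabbc => bbaabbbc => bbaabc

bab->c; bbc->c; cac->; cca->ab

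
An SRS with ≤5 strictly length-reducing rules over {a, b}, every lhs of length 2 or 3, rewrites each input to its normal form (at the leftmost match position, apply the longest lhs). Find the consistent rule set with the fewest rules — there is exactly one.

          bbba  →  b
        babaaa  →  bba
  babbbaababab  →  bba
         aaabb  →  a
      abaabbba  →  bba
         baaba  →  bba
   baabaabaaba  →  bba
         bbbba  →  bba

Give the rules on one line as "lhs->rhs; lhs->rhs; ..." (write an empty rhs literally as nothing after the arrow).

aa->; ab->a; aba->ba; bbb->ba

  | bbba => baa => b
  | babaaa => bbaaa => bba
  | babbbaababab => babbaababab => babaababab => bbaababab => bbbabab => baabab => bbab => bba
  | aaabb => abb => ab => a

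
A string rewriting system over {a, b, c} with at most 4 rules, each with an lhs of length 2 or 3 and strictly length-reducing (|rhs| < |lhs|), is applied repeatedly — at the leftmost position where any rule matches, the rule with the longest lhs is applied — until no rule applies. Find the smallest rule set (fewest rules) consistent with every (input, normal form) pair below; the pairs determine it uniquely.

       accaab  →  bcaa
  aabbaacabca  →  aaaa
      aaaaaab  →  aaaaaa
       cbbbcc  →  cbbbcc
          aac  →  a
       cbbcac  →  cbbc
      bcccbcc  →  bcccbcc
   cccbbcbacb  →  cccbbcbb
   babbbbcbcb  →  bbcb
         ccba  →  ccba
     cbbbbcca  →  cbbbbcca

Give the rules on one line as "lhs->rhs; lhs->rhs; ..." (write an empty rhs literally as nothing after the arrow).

  | accaab => bcaab => bcaa
  | aabbaacabca => aabaacabca => aaaacabca => aaaabca => aaaaca => aaaa
  | aaaaaab => aaaaaa
  | cbbbcc

ab->a; ac->; acc->bc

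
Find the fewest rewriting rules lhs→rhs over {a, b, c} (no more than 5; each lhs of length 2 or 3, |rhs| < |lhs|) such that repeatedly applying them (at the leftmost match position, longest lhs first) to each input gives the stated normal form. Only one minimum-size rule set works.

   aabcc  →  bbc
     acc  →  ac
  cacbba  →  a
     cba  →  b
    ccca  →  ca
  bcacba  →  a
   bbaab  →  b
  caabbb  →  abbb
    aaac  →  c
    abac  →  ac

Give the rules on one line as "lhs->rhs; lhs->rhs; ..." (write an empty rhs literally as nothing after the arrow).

  | aabcc => bbcc => bbc
  | acc => ac
  | cacbba => caaba => cbba => aba => a
  | cba => aa => b

aa->b; ba->; cb->a; cc->c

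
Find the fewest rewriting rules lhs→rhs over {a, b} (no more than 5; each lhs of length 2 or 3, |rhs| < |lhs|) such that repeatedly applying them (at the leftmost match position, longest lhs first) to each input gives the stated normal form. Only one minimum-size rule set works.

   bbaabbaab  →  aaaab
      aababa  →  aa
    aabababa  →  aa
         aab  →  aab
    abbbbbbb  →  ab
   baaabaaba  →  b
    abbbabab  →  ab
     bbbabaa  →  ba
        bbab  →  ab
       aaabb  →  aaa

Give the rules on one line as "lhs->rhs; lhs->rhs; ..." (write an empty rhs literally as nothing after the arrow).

  | bbaabbaab => aabbaab => aaaab
  | aababa => aaba => aa
  | aabababa => aababa => aaba => aa
  | aab

aba->a; baa->b; bab->ba; bb->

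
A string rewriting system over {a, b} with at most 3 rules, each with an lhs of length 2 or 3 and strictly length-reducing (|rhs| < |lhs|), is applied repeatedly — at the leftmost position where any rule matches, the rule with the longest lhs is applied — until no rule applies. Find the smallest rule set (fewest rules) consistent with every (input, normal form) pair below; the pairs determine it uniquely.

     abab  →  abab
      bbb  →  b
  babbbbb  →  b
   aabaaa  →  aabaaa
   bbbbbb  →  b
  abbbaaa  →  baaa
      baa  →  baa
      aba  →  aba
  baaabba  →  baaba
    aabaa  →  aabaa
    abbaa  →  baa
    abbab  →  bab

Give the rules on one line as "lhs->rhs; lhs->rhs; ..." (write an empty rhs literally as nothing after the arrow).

abb->b; bb->b

  | abab
  | bbb => bb => b
  | babbbbb => bbbbb => bbbb => bbb => bb => b
  | aabaaa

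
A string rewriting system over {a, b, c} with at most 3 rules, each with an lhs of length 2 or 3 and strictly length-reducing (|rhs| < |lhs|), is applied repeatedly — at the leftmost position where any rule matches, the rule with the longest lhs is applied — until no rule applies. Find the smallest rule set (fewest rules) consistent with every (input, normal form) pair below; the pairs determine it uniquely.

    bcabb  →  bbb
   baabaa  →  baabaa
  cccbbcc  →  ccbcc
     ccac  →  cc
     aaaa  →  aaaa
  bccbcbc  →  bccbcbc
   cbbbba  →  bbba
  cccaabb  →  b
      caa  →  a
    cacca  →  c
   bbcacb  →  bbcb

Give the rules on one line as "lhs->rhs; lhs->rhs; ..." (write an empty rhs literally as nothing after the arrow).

  | bcabb => bbb
  | baabaa
  | cccbbcc => ccbcc
  | ccac => cc

ca->; cbb->b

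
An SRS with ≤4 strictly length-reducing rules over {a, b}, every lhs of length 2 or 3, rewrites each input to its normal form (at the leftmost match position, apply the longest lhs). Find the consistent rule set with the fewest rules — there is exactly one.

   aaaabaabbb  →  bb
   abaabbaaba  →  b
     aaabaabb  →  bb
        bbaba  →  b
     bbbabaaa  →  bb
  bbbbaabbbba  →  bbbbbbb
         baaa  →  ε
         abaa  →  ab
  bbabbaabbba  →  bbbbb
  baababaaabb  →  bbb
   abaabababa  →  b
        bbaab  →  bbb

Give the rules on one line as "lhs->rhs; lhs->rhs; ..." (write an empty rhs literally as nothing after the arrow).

  | aaaabaabbb => ababaabbb => abaabbb => abbbb => babb => bb
  | abaabbaaba => abbbaaba => babaaba => baaba => bba => b
  | aaabaabb => abbaabb => baaabb => babb => bb
  | bbaba => bba => b

aaa->ab; abb->ba; ba->; baa->b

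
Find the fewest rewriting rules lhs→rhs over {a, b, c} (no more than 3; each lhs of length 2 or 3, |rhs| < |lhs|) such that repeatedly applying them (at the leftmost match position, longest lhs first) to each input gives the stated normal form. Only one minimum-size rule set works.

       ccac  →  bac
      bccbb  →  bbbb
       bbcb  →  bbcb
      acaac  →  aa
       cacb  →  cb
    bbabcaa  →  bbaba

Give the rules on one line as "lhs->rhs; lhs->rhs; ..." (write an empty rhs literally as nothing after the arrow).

  | ccac => bac
  | bccbb => bbbb
  | bbcb
  | acaac => aac => aa

aac->aa; ca->; cc->b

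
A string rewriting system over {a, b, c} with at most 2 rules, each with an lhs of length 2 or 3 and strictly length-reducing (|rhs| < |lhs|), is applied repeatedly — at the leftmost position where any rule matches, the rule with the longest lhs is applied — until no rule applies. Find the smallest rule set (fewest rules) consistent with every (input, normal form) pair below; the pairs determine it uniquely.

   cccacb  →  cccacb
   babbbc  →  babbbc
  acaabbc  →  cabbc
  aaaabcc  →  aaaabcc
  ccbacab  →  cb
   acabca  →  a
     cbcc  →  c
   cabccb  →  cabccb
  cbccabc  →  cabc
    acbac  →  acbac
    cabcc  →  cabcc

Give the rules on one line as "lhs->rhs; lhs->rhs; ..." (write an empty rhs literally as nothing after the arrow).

aca->c; cbc->

  | cccacb
  | babbbc
  | acaabbc => cabbc
  | aaaabcc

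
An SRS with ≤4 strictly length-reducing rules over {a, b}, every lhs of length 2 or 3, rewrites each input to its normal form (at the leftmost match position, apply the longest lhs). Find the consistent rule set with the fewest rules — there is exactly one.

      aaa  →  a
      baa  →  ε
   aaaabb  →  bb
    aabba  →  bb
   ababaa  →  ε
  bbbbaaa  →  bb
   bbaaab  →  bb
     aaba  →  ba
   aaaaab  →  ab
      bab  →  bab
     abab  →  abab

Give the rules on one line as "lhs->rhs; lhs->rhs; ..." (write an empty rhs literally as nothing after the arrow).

aa->; baa->aa; bba->bb; bbb->bb

  | aaa => a
  | baa => aa => ε
  | aaaabb => aabb => bb
  | aabba => bba => bb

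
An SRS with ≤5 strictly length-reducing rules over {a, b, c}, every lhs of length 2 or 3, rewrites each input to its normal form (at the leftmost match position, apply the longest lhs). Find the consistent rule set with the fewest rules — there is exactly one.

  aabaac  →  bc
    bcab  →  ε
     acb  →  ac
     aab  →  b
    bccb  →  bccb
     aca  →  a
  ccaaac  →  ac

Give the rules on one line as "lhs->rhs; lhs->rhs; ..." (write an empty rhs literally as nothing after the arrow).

aa->; acb->ac; bb->; ca->

  | aabaac => baac => bc
  | bcab => bb => ε
  | acb => ac
  | aab => b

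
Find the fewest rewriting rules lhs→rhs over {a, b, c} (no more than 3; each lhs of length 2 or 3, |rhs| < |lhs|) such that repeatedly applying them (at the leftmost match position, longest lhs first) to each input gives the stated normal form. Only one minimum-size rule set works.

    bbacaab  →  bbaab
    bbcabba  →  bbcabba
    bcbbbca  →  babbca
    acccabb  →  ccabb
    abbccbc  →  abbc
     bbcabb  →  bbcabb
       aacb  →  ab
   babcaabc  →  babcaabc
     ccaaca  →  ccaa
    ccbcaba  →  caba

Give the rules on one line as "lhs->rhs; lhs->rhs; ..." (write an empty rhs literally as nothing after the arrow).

  | bbacaab => bbaab
  | bbcabba
  | bcbbbca => babbca
  | acccabb => ccabb

ac->; cb->a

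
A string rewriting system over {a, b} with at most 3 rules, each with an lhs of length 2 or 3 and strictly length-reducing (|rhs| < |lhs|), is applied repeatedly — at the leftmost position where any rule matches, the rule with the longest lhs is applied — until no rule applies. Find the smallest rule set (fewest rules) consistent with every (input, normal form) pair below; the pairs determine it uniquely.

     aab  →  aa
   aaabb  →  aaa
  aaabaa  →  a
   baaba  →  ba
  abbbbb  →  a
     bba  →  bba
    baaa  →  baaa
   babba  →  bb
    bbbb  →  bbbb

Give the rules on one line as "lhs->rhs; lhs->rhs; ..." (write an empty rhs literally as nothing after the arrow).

  | aab => aa
  | aaabb => aaab => aaa
  | aaabaa => aaba => ab => a
  | baaba => bab => ba

ab->a; aba->b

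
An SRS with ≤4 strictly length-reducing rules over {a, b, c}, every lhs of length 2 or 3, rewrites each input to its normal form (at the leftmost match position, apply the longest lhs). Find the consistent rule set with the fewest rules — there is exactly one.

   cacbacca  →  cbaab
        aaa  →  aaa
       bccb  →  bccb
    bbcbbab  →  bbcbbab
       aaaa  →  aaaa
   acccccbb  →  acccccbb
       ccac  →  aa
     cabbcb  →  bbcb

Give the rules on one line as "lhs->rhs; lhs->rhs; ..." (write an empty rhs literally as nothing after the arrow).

  | cacbacca => cbacca => cbaab
  | aaa
  | bccb
  | bbcbbab

abc->aa; ca->; cca->ab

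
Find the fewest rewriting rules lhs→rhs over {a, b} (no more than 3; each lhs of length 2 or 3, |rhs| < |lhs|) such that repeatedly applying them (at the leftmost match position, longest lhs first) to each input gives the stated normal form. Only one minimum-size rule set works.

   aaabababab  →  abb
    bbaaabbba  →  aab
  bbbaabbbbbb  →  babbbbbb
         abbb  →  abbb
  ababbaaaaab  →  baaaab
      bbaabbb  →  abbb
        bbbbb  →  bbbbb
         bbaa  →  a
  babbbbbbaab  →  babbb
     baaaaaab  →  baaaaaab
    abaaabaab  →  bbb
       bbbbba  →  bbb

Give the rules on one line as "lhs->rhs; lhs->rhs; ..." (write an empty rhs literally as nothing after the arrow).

  | aaabababab => aabbabab => aabab => abb
  | bbaaabbba => aabbba => aab
  | bbbaabbbbbb => babbbbbb
  | abbb

aba->b; bba->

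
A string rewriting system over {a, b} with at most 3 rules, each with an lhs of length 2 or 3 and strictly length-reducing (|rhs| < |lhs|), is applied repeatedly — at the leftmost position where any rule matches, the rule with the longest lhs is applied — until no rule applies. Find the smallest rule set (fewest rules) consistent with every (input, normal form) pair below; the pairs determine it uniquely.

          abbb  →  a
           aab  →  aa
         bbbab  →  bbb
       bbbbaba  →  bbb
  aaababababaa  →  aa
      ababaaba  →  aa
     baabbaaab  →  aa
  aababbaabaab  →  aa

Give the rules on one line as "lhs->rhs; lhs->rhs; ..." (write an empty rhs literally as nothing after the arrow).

  | abbb => abb => ab => a
  | aab => aa
  | bbbab => bbb
  | bbbbaba => bbbba => bbb

aaa->aa; ab->a; ba->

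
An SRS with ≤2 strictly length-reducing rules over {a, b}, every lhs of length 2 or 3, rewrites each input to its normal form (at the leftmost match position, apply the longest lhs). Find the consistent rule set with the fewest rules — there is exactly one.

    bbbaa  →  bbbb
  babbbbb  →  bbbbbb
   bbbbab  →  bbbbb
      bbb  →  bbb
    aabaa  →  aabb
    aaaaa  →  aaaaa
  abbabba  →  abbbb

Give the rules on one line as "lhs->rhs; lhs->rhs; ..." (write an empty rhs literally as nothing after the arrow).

  | bbbaa => bbbb
  | babbbbb => bbbbbb
  | bbbbab => bbbbb
  | bbb

ba->b; baa->bb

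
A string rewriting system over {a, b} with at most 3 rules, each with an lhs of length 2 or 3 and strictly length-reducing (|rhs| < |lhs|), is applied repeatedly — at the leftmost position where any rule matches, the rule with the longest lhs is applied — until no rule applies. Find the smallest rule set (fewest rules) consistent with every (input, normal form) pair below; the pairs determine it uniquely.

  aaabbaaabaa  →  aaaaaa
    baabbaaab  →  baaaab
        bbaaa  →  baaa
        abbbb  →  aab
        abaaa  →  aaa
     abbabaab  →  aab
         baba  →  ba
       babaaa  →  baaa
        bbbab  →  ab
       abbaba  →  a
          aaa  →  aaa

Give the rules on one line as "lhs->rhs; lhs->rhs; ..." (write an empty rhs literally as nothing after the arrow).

aba->a; bb->b; bbb->ab

  | aaabbaaabaa => aaabaaabaa => aaaaabaa => aaaaaa
  | baabbaaab => baabaaab => baaaab
  | bbaaa => baaa
  | abbbb => aabb => aab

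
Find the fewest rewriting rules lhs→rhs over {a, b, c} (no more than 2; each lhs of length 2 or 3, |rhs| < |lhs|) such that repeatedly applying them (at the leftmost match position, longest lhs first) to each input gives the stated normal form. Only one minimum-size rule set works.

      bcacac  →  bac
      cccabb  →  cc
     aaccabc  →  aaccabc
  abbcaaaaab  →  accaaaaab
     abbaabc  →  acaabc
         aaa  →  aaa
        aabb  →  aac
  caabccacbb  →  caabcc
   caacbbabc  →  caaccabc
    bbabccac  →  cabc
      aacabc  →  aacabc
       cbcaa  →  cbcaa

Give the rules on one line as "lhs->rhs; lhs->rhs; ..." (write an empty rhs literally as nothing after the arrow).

  | bcacac => bac
  | cccabb => cccac => cc
  | aaccabc
  | abbcaaaaab => accaaaaab

bb->c; cac->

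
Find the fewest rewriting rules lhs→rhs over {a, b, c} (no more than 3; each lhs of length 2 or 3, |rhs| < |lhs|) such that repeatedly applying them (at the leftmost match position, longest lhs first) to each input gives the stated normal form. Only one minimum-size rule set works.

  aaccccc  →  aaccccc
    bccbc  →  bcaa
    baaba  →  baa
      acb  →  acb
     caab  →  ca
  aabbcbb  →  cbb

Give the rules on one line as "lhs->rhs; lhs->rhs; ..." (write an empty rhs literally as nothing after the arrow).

  | aaccccc
  | bccbc => bcaa
  | baaba => baa
  | acb

ab->; cbc->aa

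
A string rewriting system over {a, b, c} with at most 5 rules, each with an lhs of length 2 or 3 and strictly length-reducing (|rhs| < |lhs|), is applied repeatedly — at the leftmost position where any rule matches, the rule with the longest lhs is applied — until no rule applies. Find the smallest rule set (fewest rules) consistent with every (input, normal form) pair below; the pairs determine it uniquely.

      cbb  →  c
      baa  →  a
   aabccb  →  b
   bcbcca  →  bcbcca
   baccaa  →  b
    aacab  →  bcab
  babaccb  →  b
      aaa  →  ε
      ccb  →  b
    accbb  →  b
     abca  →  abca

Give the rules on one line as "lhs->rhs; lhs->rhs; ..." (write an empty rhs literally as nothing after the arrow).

  | cbb => c
  | baa => a
  | aabccb => bbccb => ccb => aa => b
  | bcbcca

aa->b; ba->; bb->; ccb->aa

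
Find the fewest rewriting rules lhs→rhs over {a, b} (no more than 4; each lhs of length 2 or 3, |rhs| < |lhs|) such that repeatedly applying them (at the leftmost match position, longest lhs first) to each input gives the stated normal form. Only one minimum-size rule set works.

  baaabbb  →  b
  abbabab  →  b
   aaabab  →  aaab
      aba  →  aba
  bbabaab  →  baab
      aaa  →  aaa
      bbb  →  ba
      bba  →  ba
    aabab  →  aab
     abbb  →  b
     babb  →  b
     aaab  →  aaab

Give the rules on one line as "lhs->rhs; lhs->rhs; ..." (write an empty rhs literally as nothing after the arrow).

abb->b; bab->b; bb->b; bbb->ba

  | baaabbb => baabb => bab => b
  | abbabab => babab => bab => b
  | aaabab => aaab
  | aba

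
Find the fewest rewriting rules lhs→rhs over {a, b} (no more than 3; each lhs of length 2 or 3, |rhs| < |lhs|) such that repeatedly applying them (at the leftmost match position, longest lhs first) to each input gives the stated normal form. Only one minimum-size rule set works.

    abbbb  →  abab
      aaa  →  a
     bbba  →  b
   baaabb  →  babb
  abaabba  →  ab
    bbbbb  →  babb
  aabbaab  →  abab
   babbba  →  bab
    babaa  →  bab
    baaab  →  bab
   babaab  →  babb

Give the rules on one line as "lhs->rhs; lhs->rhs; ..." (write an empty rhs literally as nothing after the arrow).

aa->; bba->ab; bbb->ba

  | abbbb => abab
  | aaa => a
  | bbba => baa => b
  | baaabb => babb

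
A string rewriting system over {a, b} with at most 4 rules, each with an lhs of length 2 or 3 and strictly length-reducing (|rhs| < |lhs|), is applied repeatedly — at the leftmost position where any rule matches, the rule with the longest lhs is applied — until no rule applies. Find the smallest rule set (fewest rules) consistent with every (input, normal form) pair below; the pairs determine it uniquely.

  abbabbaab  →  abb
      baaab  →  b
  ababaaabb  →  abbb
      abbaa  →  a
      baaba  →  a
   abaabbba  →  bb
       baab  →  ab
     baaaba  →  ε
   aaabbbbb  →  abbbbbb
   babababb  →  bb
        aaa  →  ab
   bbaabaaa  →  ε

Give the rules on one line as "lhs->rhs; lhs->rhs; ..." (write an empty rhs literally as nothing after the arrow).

aa->; aaa->ab; ba->

  | abbabbaab => abbbaab => abbab => abb
  | baaab => aab => b
  | ababaaabb => abaaabb => aaabb => abbb
  | abbaa => aba => a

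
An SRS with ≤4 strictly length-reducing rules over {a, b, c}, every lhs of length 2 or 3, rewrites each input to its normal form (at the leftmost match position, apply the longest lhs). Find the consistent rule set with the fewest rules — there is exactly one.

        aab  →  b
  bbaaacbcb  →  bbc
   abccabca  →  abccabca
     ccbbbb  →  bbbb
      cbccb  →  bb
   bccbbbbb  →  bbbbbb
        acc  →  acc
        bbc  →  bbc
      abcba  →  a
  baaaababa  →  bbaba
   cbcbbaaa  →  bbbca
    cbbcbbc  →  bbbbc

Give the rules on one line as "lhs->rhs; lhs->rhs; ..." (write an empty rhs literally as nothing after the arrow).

  | aab => cb => b
  | bbaaacbcb => bbcacbcb => bbcabcb => bbcabb => bbc
  | abccabca
  | ccbbbb => cbbbb => bbbb

aa->c; abb->; cb->b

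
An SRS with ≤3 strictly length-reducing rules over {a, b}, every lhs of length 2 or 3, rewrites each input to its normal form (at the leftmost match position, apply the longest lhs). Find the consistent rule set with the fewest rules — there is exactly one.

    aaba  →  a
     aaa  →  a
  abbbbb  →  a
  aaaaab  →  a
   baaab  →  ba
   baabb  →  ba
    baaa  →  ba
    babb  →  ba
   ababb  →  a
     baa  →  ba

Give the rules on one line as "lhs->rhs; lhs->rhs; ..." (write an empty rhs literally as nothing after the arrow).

  | aaba => aba => aa => a
  | aaa => aa => a
  | abbbbb => abbbb => abbb => abb => ab => a
  | aaaaab => aaaab => aaab => aab => ab => a

aa->a; ab->a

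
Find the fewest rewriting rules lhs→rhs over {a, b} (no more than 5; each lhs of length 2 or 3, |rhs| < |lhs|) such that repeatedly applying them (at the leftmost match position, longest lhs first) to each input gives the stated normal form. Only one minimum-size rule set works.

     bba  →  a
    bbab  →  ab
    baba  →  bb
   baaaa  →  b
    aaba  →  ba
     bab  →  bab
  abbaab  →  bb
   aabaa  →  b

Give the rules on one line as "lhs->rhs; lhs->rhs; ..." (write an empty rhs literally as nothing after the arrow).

  | bba => a
  | bbab => ab
  | baba => bb
  | baaaa => baa => b

aa->; aba->b; abb->b; bba->a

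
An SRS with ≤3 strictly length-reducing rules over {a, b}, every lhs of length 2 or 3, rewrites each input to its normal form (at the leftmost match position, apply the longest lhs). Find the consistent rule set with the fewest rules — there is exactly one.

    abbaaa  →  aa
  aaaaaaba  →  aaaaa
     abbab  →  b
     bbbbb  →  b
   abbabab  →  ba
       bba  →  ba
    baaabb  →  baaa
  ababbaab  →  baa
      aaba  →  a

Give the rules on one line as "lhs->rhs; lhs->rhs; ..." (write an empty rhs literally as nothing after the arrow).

  | abbaaa => abaaa => aa
  | aaaaaaba => aaaaa
  | abbab => abab => b
  | bbbbb => bbbb => bbb => bb => b

ab->a; aba->; bb->b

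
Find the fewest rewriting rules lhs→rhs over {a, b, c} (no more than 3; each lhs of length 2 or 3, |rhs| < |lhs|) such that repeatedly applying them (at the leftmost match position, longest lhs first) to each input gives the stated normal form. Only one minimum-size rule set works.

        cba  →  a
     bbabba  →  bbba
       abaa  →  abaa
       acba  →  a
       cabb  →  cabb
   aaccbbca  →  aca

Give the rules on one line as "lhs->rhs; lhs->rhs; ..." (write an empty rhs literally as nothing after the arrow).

acb->; bab->b; cb->

  | cba => a
  | bbabba => bbba
  | abaa
  | acba => a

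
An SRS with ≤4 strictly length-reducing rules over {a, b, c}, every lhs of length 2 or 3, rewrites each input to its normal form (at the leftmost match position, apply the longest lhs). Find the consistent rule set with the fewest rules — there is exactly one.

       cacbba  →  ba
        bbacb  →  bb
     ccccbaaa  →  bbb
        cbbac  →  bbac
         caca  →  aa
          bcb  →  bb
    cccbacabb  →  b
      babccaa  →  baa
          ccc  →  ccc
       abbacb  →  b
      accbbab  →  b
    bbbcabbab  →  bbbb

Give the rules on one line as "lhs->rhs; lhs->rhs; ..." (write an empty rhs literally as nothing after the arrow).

  | cacbba => acbba => abba => ba
  | bbacb => bbab => bb
  | ccccbaaa => cccbaaa => ccbaaa => cbaaa => baaa => bbb
  | cbbac => bbac

aaa->bb; ab->; ca->a; cb->b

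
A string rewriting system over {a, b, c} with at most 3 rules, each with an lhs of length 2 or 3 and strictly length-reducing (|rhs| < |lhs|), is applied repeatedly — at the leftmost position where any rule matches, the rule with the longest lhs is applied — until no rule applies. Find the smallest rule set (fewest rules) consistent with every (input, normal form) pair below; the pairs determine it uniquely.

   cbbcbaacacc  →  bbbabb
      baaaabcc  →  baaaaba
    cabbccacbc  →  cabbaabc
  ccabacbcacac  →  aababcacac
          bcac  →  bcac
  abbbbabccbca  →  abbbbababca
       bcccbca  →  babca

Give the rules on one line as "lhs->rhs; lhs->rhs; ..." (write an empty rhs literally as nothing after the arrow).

  | cbbcbaacacc => bbcbaacacc => bbbaacacc => bbbaaccb => bbbacbb => bbbabb
  | baaaabcc => baaaaba
  | cabbccacbc => cabbaacbc => cabbaabc
  | ccabacbcacac => aabacbcacac => aababcacac

acc->cb; cb->b; cc->a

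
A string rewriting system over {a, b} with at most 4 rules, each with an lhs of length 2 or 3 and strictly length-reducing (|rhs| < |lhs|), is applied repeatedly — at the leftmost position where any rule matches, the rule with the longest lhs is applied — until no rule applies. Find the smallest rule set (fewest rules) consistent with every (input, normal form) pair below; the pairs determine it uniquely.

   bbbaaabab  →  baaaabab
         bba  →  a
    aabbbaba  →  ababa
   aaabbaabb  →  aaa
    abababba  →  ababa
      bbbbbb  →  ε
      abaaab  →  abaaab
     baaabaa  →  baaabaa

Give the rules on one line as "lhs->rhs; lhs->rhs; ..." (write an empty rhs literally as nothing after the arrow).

abb->; bb->; bbb->ba

  | bbbaaabab => baaaabab
  | bba => a
  | aabbbaba => ababa
  | aaabbaabb => aaaabb => aaa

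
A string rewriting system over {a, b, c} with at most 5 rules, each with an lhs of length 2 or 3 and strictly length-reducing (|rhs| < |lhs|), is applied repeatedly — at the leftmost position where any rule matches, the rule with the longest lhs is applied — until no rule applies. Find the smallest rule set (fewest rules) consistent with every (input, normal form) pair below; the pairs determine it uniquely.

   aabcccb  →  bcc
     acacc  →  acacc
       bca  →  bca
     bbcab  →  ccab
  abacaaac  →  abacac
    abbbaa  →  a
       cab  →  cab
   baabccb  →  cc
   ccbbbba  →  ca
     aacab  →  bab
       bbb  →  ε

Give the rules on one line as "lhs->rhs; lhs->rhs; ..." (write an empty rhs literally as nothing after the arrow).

aa->; aac->b; bb->c; cb->

  | aabcccb => bcccb => bcc
  | acacc
  | bca
  | bbcab => ccab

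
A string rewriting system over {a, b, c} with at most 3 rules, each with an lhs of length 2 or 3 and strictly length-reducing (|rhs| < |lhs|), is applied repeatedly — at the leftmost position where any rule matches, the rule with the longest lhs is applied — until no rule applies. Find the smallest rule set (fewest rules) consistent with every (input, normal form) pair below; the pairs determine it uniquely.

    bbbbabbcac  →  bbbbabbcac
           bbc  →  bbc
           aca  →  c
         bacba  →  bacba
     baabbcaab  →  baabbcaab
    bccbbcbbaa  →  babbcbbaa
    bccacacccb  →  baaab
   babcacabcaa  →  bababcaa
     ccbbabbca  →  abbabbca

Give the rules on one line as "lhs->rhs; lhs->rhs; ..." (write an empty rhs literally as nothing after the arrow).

  | bbbbabbcac
  | bbc
  | aca => c
  | bacba

aca->c; cc->a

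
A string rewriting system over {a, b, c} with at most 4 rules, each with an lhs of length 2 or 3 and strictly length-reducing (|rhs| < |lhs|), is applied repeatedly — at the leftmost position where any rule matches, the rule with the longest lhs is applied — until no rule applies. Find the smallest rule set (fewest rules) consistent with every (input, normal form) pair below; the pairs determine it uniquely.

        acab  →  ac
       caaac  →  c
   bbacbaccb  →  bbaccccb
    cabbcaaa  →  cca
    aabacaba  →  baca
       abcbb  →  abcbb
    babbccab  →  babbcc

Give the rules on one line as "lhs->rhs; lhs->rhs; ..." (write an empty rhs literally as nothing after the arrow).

  | acab => ac
  | caaac => aac => c
  | bbacbaccb => bbaccccb
  | cabbcaaa => cbcaaa => cbaa => cca

aa->; caa->a; cab->c; cba->cc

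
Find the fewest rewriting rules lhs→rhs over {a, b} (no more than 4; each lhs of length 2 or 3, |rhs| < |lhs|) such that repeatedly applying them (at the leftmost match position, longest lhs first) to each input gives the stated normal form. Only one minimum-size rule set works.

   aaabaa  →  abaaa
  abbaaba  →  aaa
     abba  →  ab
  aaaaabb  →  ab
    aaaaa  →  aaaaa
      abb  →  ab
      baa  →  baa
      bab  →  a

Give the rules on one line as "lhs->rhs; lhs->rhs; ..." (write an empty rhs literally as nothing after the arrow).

  | aaabaa => abaaa
  | abbaaba => ababa => aaa
  | abba => ab
  | aaaaabb => aaabab => abaab => abba => ab

aab->ba; bab->a; bb->b; bba->b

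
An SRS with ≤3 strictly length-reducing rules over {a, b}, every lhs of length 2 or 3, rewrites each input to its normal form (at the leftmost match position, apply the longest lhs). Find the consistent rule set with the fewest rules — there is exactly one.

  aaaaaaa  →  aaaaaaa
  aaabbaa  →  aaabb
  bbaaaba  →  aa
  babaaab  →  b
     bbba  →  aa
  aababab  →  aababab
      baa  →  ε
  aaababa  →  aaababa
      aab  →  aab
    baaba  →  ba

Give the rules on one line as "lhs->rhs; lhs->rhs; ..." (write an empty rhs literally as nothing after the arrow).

  | aaaaaaa
  | aaabbaa => aaabba => aaabb
  | bbaaaba => bbaaba => bbaba => bbba => aa
  | babaaab => baab => b

baa->; bba->bb; bbb->a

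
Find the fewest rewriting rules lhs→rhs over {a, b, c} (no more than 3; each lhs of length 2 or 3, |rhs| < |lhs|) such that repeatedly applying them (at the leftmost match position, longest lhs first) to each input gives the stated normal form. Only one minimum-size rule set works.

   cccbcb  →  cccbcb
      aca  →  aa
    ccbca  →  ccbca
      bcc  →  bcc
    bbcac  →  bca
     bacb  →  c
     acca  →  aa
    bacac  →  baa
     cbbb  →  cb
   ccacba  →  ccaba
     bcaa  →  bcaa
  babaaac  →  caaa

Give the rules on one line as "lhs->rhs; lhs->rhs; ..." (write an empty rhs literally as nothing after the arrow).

  | cccbcb
  | aca => aa
  | ccbca
  | bcc

ac->a; bab->c; bb->b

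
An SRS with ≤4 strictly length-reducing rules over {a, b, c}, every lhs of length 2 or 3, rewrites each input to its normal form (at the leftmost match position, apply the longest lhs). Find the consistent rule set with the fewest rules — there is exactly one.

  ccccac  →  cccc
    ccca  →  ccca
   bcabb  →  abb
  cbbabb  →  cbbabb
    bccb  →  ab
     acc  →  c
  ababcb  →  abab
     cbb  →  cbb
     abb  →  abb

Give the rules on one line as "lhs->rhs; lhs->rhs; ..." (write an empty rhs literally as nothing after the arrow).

ac->; bc->; bcc->a

  | ccccac => cccc
  | ccca
  | bcabb => abb
  | cbbabb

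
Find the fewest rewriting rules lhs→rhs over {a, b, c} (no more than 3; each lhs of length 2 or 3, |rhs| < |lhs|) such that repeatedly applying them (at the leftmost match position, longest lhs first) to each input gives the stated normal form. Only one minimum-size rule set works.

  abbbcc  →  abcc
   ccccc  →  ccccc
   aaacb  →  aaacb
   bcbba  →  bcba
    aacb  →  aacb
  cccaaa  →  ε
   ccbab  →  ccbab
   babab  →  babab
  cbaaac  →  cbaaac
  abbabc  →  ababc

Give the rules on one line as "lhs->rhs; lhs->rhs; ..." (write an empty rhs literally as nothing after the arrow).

  | abbbcc => abbcc => abcc
  | ccccc
  | aaacb
  | bcbba => bcba

bb->b; ca->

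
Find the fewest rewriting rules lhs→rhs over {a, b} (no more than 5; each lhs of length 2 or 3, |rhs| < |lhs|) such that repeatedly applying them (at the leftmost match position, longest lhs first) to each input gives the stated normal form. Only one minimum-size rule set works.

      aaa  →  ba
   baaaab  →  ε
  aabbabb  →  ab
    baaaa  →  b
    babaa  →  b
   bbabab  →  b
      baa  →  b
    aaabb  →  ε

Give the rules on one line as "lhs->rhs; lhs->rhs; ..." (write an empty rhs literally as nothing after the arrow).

  | aaa => ba
  | baaaab => bbaab => baab => bbb => ε
  | aabbabb => bbbabb => abb => ab
  | baaaa => bbaa => baa => bb => b

aa->b; bab->bb; bb->b; bbb->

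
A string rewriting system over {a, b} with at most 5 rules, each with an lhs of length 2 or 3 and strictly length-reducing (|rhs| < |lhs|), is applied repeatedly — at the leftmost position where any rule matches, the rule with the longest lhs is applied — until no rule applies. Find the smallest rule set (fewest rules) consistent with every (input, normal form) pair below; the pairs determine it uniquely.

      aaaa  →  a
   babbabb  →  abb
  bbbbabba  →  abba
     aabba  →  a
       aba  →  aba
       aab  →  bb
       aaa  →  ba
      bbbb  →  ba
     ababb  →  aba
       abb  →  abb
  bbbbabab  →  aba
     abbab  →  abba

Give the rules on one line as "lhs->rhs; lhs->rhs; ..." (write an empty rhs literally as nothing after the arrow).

aa->b; baa->a; bab->ba; bbb->ba

  | aaaa => baa => a
  | babbabb => bababb => baabb => abb
  | bbbbabba => bababba => baabba => abba
  | aabba => bbba => baa => a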